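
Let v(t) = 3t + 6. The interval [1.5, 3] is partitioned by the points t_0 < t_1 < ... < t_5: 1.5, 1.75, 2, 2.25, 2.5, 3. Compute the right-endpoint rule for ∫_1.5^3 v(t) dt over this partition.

19.875

Subinterval widths: 0.25, 0.25, 0.25, 0.25, 0.5.
Right endpoints: 1.75, 2, 2.25, 2.5, 3.
v(1.75) = 11.25, v(2) = 12, v(2.25) = 12.75, v(2.5) = 13.5, v(3) = 15.
Sum = Σ Δt_i · v(t_i).
Sum = 19.875.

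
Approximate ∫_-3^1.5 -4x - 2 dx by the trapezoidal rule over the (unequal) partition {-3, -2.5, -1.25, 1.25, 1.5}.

4.5

Subinterval widths: 0.5, 1.25, 2.5, 0.25.
f(-3) = 10, f(-2.5) = 8, f(-1.25) = 3, f(1.25) = -7, f(1.5) = -8.
On each subinterval the trapezoid contributes (Δx_i/2)·[f(x_{i-1}) + f(x_i)].
Sum = 4.5.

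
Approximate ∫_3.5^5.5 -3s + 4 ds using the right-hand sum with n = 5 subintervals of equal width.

Δs = (5.5 − 3.5)/5 = 0.4.
Right endpoints: 3.9, 4.3, 4.7, 5.1, 5.5.
f(3.9) = -7.7, f(4.3) = -8.9, f(4.7) = -10.1, f(5.1) = -11.3, f(5.5) = -12.5.
Sum = Δs · [f(3.9) + f(4.3) + f(4.7) + f(5.1) + f(5.5)].
Sum = -20.2.

-20.2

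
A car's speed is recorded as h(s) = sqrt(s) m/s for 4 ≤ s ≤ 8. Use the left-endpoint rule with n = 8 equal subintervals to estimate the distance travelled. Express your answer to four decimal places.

9.5430

Δs = (8 − 4)/8 = 0.5.
Left endpoints: 4, 4.5, 5, 5.5, 6, 6.5, 7, 7.5.
h(4) ≈ 2.0000, h(4.5) ≈ 2.1213, h(5) ≈ 2.2361, h(5.5) ≈ 2.3452, h(6) ≈ 2.4495, h(6.5) ≈ 2.5495, h(7) ≈ 2.6458, h(7.5) ≈ 2.7386.
Sum = Δs · [h(4) + h(4.5) + h(5) + ...].
Sum ≈ 9.5430.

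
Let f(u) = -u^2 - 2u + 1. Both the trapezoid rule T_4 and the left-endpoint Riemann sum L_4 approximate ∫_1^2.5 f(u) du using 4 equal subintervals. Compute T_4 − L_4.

T_4 = -8.66015625.
L_4 = -7.11328125.
T_4 − L_4 = -1.546875.

-1.546875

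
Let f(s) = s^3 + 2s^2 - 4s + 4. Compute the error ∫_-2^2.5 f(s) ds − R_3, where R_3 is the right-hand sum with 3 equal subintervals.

Exact integral: ∫_-2^2.5 f(s) ds = 35.015625.
R_3 = 47.25.
Error = 35.015625 − 47.25 = -12.234375.

-12.234375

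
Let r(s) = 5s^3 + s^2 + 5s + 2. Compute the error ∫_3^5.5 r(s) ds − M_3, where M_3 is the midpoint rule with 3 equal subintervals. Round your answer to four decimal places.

Exact integral: ∫_3^5.5 r(s) ds ≈ 1147.161458.
M_3 ≈ 1137.793692.
Error ≈ 1147.161458 − 1137.793692 ≈ 9.3678.

9.3678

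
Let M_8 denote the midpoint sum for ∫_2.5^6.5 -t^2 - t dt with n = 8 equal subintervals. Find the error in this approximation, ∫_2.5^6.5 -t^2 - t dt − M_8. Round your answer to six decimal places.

Exact integral: ∫_2.5^6.5 f(t) dt ≈ -104.33333333.
M_8 = -104.25.
Error ≈ -104.33333333 − (-104.25) ≈ -0.083333.

-0.083333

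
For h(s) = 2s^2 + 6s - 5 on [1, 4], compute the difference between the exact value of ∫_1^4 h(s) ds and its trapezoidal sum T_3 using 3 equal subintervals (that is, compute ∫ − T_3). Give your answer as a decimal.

Exact integral: ∫_1^4 h(s) ds = 72.
T_3 = 73.
Error = 72 − 73 = -1.

-1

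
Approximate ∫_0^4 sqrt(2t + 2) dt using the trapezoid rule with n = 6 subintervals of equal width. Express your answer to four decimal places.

9.5838

Δt = (4 − 0)/6 = 2/3.
f(0) ≈ 1.4142, f(2/3) ≈ 1.8257, f(4/3) ≈ 2.1602, f(2) ≈ 2.4495, f(8/3) ≈ 2.7080, f(10/3) ≈ 2.9439, f(4) ≈ 3.1623.
T_6 = (Δt/2)·[f(t_0) + 2f(t_1) + ... + 2f(t_{5}) + f(t_6)].
Sum ≈ 9.5838.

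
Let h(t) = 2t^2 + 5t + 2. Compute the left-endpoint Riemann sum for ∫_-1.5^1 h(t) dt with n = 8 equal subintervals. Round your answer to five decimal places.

3.31055

Δt = (1 − (-1.5))/8 = 0.3125.
Left endpoints: -1.5, -1.1875, -0.875, -0.5625, -0.25, 0.0625, 0.375, 0.6875.
h(-1.5) = -1, h(-1.1875) = -1.1171875, h(-0.875) = -0.84375, h(-0.5625) = -0.1796875, h(-0.25) = 0.875, h(0.0625) = 2.3203125, h(0.375) = 4.15625, h(0.6875) = 6.3828125.
Sum = Δt · [h(-1.5) + h(-1.1875) + h(-0.875) + ...].
Sum ≈ 3.31055.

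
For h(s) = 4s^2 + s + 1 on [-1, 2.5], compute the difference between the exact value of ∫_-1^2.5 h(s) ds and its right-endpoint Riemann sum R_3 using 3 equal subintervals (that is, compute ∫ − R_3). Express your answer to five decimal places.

-17.46759

Exact integral: ∫_-1^2.5 h(s) ds ≈ 28.2916667.
R_3 ≈ 45.7592593.
Error ≈ 28.2916667 − 45.7592593 ≈ -17.46759.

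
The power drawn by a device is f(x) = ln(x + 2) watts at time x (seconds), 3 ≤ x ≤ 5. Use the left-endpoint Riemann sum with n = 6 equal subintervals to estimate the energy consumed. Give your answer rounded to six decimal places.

3.517574

Δx = (5 − 3)/6 = 1/3.
Left endpoints: 3, 10/3, 11/3, 4, 13/3, 14/3.
f(3) ≈ 1.609438, f(10/3) ≈ 1.673976, f(11/3) ≈ 1.734601, f(4) ≈ 1.791759, f(13/3) ≈ 1.845827, f(14/3) ≈ 1.897120.
Sum = Δx · [f(3) + f(10/3) + f(11/3) + ...].
Sum ≈ 3.517574.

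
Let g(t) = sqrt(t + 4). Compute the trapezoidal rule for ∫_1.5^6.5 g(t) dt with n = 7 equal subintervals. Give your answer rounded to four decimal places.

Δt = (6.5 − 1.5)/7 = 5/7.
g(1.5) ≈ 2.3452, g(31/14) ≈ 2.4928, g(41/14) ≈ 2.6322, g(51/14) ≈ 2.7646, g(61/14) ≈ 2.8909, g(71/14) ≈ 3.0119, g(81/14) ≈ 3.1282, g(6.5) ≈ 3.2404.
T_7 = (Δt/2)·[g(t_0) + 2g(t_1) + ... + 2g(t_{6}) + g(t_7)].
Sum ≈ 14.0810.

14.0810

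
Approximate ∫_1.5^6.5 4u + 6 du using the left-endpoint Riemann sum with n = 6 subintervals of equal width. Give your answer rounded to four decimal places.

Δu = (6.5 − 1.5)/6 = 5/6.
Left endpoints: 1.5, 7/3, 19/6, 4, 29/6, 17/3.
f(1.5) = 12, f(7/3) = 46/3, f(19/6) = 56/3, f(4) = 22, f(29/6) = 76/3, f(17/3) = 86/3.
Sum = Δu · [f(1.5) + f(7/3) + f(19/6) + ...].
Sum ≈ 101.6667.

101.6667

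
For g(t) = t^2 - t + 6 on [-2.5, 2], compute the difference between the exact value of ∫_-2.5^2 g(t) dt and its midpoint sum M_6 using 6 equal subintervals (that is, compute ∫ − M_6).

Exact integral: ∫_-2.5^2 g(t) dt = 36.
M_6 = 35.7890625.
Error = 36 − 35.7890625 = 0.2109375.

0.2109375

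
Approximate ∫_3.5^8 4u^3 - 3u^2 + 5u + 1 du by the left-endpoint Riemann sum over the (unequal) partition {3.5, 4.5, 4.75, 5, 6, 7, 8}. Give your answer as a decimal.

Subinterval widths: 1, 0.25, 0.25, 1, 1, 1.
Left endpoints: 3.5, 4.5, 4.75, 5, 6, 7.
f(3.5) = 153.25, f(4.5) = 327.25, f(4.75) = 385.75, f(5) = 451, f(6) = 787, f(7) = 1261.
Sum = Σ Δu_i · f(u_i).
Sum = 2830.5.

2830.5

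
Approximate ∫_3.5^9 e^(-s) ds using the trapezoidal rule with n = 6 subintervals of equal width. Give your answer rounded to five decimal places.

Δs = (9 − 3.5)/6 = 11/12.
f(3.5) ≈ 0.03020, f(53/12) ≈ 0.01207, f(16/3) ≈ 0.00483, f(6.25) ≈ 0.00193, f(43/6) ≈ 0.00077, f(97/12) ≈ 0.00031, f(9) ≈ 0.00012.
T_6 = (Δs/2)·[f(s_0) + 2f(s_1) + ... + 2f(s_{5}) + f(s_6)].
Sum ≈ 0.03215.

0.03215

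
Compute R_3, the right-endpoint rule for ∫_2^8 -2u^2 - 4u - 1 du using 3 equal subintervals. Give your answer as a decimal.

-614

Δu = (8 − 2)/3 = 2.
Right endpoints: 4, 6, 8.
f(4) = -49, f(6) = -97, f(8) = -161.
Sum = Δu · [f(4) + f(6) + f(8)].
Sum = -614.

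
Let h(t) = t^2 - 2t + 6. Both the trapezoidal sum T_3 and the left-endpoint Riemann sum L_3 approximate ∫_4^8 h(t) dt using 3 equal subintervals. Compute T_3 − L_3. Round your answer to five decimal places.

T_3 ≈ 126.5185185.
L_3 ≈ 99.8518519.
T_3 − L_3 ≈ 26.66667.

26.66667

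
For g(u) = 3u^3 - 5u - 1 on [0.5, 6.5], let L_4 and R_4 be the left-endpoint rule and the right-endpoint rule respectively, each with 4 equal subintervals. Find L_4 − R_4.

L_4 = 703.5.
R_4 = 1893.75.
L_4 − R_4 = -1190.25.

-1190.25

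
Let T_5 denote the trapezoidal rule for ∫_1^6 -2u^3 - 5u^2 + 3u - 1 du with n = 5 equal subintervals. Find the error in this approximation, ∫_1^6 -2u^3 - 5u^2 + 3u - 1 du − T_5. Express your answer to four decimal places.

21.6667

Exact integral: ∫_1^6 f(u) du ≈ -958.333333.
T_5 = -980.
Error ≈ -958.333333 − (-980) ≈ 21.6667.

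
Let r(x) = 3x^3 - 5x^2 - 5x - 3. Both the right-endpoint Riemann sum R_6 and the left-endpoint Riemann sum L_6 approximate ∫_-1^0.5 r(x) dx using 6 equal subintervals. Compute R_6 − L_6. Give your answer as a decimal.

R_6 = -5.36328125.
L_6 = -5.26953125.
R_6 − L_6 = -0.09375.

-0.09375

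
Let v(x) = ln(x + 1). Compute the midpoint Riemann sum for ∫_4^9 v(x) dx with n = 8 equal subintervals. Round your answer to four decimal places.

9.9803

Δx = (9 − 4)/8 = 0.625.
Midpoints: 4.3125, 4.9375, 5.5625, 6.1875, 6.8125, 7.4375, 8.0625, 8.6875.
v(4.3125) ≈ 1.6701, v(4.9375) ≈ 1.7813, v(5.5625) ≈ 1.8814, v(6.1875) ≈ 1.9723, v(6.8125) ≈ 2.0557, v(7.4375) ≈ 2.1327, v(8.0625) ≈ 2.2041, v(8.6875) ≈ 2.2708.
Sum = Δx · [v(4.3125) + v(4.9375) + v(5.5625) + ...].
Sum ≈ 9.9803.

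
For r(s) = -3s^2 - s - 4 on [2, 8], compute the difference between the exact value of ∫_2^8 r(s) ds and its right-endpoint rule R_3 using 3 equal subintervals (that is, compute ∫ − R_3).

Exact integral: ∫_2^8 r(s) ds = -558.
R_3 = -756.
Error = -558 − (-756) = 198.

198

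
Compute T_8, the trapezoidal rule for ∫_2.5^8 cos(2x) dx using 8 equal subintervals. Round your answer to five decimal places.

Δx = (8 − 2.5)/8 = 0.6875.
f(2.5) ≈ 0.28366, f(3.1875) ≈ 0.99579, f(3.875) ≈ 0.10379, f(4.5625) ≈ -0.95540, f(5.25) ≈ -0.47554, f(5.9375) ≈ 0.77037, f(6.625) ≈ 0.77529, f(7.3125) ≈ -0.46871, f(8) ≈ -0.95766.
T_8 = (Δx/2)·[f(x_0) + 2f(x_1) + ... + 2f(x_{7}) + f(x_8)].
Sum ≈ 0.28091.

0.28091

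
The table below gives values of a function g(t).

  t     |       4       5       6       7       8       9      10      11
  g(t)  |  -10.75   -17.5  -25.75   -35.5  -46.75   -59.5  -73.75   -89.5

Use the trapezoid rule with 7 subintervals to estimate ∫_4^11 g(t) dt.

-308.875

Δt = 1.
T_7 = (1/2)·[(-10.75) + 2·(-17.5) + 2·(-25.75) + 2·(-35.5) + 2·(-46.75) + 2·(-59.5) + 2·(-73.75) + (-89.5)] = -308.875.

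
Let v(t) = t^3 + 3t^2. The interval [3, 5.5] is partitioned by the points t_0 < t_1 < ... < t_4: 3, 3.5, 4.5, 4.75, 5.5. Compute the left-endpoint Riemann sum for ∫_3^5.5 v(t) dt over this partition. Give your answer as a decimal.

275.73828125

Subinterval widths: 0.5, 1, 0.25, 0.75.
Left endpoints: 3, 3.5, 4.5, 4.75.
v(3) = 54, v(3.5) = 79.625, v(4.5) = 151.875, v(4.75) = 174.859375.
Sum = Σ Δt_i · v(t_i).
Sum = 275.73828125.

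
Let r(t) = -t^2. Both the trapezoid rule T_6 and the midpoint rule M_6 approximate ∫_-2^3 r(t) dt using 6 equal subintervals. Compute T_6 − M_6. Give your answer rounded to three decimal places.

-0.868

T_6 ≈ -12.24537.
M_6 ≈ -11.37731.
T_6 − M_6 ≈ -0.868.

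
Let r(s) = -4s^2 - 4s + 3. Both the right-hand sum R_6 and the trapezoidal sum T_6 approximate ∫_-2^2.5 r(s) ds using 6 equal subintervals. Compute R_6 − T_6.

R_6 = -34.3125.
T_6 = -24.1875.
R_6 − T_6 = -10.125.

-10.125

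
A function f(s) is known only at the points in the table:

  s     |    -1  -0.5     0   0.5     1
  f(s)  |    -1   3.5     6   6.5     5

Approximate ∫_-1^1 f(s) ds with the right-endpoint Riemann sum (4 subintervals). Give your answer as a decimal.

10.5

Δs = 0.5.
Sum = 0.5·[3.5 + 6 + 6.5 + 5] = 10.5.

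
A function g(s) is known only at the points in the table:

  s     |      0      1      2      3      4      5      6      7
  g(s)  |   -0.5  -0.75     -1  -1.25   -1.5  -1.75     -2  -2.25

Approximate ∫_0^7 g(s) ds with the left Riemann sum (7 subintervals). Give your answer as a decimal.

Δs = 1.
Sum = 1·[(-0.5) + (-0.75) + (-1) + (-1.25) + (-1.5) + (-1.75) + (-2)] = -8.75.

-8.75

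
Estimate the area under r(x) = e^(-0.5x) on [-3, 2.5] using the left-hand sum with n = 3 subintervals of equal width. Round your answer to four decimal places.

Δx = (2.5 − (-3))/3 = 11/6.
Left endpoints: -3, -7/6, 2/3.
r(-3) ≈ 4.4817, r(-7/6) ≈ 1.7920, r(2/3) ≈ 0.7165.
Sum = Δx · [r(-3) + r(-7/6) + r(2/3)].
Sum ≈ 12.8154.

12.8154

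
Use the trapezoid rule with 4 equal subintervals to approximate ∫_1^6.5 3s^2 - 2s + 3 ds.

254.07421875

Δs = (6.5 − 1)/4 = 1.375.
f(1) = 4, f(2.375) = 15.171875, f(3.75) = 37.6875, f(5.125) = 71.546875, f(6.5) = 116.75.
T_4 = (Δs/2)·[f(s_0) + 2f(s_1) + 2f(s_2) + 2f(s_3) + f(s_4)].
Sum = 254.07421875.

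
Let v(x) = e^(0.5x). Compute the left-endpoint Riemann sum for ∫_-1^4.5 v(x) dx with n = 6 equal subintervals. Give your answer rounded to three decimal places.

Δx = (4.5 − (-1))/6 = 11/12.
Left endpoints: -1, -1/12, 5/6, 1.75, 8/3, 43/12.
v(-1) ≈ 0.607, v(-1/12) ≈ 0.959, v(5/6) ≈ 1.517, v(1.75) ≈ 2.399, v(8/3) ≈ 3.794, v(43/12) ≈ 5.999.
Sum = Δx · [v(-1) + v(-1/12) + v(5/6) + ...].
Sum ≈ 14.002.

14.002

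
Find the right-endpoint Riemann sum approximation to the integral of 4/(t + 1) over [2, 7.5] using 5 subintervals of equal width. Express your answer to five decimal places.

Δt = (7.5 − 2)/5 = 1.1.
Right endpoints: 3.1, 4.2, 5.3, 6.4, 7.5.
f(3.1) = 40/41, f(4.2) = 10/13, f(5.3) = 40/63, f(6.4) = 20/37, f(7.5) = 8/17.
Sum = Δt · [f(3.1) + f(4.2) + f(5.3) + f(6.4) + f(7.5)].
Sum ≈ 3.72998.

3.72998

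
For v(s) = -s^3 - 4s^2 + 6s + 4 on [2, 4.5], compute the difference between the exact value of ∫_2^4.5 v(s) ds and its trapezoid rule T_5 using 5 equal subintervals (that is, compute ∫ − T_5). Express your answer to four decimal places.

Exact integral: ∫_2^4.5 v(s) ds ≈ -150.598958.
T_5 = -152.03125.
Error ≈ -150.598958 − (-152.03125) ≈ 1.4323.

1.4323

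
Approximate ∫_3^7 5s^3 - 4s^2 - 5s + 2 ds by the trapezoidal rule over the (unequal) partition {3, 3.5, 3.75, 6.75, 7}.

2724.36328125

Subinterval widths: 0.5, 0.25, 3, 0.25.
f(3) = 86, f(3.5) = 149.875, f(3.75) = 190.671875, f(6.75) = 1323.734375, f(7) = 1486.
On each subinterval the trapezoid contributes (Δs_i/2)·[f(s_{i-1}) + f(s_i)].
Sum = 2724.36328125.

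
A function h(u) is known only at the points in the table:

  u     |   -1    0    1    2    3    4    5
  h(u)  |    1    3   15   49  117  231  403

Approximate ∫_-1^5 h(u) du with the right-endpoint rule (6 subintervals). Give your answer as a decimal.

818

Δu = 1.
Sum = 1·[3 + 15 + 49 + 117 + 231 + 403] = 818.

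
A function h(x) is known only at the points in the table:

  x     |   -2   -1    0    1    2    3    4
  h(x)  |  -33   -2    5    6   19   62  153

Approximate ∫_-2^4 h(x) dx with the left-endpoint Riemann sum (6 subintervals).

Δx = 1.
Sum = 1·[(-33) + (-2) + 5 + 6 + 19 + 62] = 57.

57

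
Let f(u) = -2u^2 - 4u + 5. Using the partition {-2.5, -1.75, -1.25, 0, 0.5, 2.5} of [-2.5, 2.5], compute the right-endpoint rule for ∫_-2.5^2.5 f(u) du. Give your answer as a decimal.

-19.65625

Subinterval widths: 0.75, 0.5, 1.25, 0.5, 2.
Right endpoints: -1.75, -1.25, 0, 0.5, 2.5.
f(-1.75) = 5.875, f(-1.25) = 6.875, f(0) = 5, f(0.5) = 2.5, f(2.5) = -17.5.
Sum = Σ Δu_i · f(u_i).
Sum = -19.65625.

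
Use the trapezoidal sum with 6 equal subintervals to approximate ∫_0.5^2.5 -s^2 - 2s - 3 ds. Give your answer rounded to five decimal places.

-17.20370

Δs = (2.5 − 0.5)/6 = 1/3.
f(0.5) = -4.25, f(5/6) = -193/36, f(7/6) = -241/36, f(1.5) = -8.25, f(11/6) = -361/36, f(13/6) = -433/36, f(2.5) = -14.25.
T_6 = (Δs/2)·[f(s_0) + 2f(s_1) + ... + 2f(s_{5}) + f(s_6)].
Sum ≈ -17.20370.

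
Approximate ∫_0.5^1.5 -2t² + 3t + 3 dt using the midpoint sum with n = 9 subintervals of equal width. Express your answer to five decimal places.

Δt = (1.5 − 0.5)/9 = 1/9.
Midpoints: 5/9, 2/3, 7/9, 8/9, 1, 10/9, 11/9, 4/3, 13/9.
f(5/9) = 328/81, f(2/3) = 37/9, f(7/9) = 334/81, f(8/9) = 331/81, f(1) = 4, f(10/9) = 313/81, f(11/9) = 298/81, f(4/3) = 31/9, f(13/9) = 256/81.
Sum = Δt · [f(5/9) + f(2/3) + f(7/9) + ...].
Sum ≈ 3.83539.

3.83539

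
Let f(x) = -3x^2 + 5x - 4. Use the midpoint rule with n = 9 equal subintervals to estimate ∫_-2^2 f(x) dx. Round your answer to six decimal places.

Δx = (2 − (-2))/9 = 4/9.
Midpoints: -16/9, -4/3, -8/9, -4/9, 0, 4/9, 8/9, 4/3, 16/9.
f(-16/9) = -604/27, f(-4/3) = -16, f(-8/9) = -292/27, f(-4/9) = -184/27, f(0) = -4, f(4/9) = -64/27, f(8/9) = -52/27, f(4/3) = -8/3, f(16/9) = -124/27.
Sum = Δx · [f(-16/9) + f(-4/3) + f(-8/9) + ...].
Sum ≈ -31.802469.

-31.802469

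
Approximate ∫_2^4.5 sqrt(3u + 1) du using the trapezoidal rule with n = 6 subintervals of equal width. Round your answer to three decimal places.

Δu = (4.5 − 2)/6 = 5/12.
f(2) ≈ 2.646, f(29/12) ≈ 2.872, f(17/6) ≈ 3.082, f(3.25) ≈ 3.279, f(11/3) ≈ 3.464, f(49/12) ≈ 3.640, f(4.5) ≈ 3.808.
T_6 = (Δu/2)·[f(u_0) + 2f(u_1) + ... + 2f(u_{5}) + f(u_6)].
Sum ≈ 8.152.

8.152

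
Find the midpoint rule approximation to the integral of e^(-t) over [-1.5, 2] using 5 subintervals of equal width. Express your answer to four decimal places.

4.2589

Δt = (2 − (-1.5))/5 = 0.7.
Midpoints: -1.15, -0.45, 0.25, 0.95, 1.65.
f(-1.15) ≈ 3.1582, f(-0.45) ≈ 1.5683, f(0.25) ≈ 0.7788, f(0.95) ≈ 0.3867, f(1.65) ≈ 0.1920.
Sum = Δt · [f(-1.15) + f(-0.45) + f(0.25) + f(0.95) + f(1.65)].
Sum ≈ 4.2589.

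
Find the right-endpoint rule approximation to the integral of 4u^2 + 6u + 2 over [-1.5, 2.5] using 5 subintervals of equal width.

63.04

Δu = (2.5 − (-1.5))/5 = 0.8.
Right endpoints: -0.7, 0.1, 0.9, 1.7, 2.5.
f(-0.7) = -0.24, f(0.1) = 2.64, f(0.9) = 10.64, f(1.7) = 23.76, f(2.5) = 42.
Sum = Δu · [f(-0.7) + f(0.1) + f(0.9) + f(1.7) + f(2.5)].
Sum = 63.04.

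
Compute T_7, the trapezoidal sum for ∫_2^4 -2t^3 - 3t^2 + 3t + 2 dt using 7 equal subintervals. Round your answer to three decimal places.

Δt = (4 − 2)/7 = 2/7.
f(2) = -20, f(16/7) = -10530/343, f(18/7) = -15136/343, f(20/7) = -20774/343, f(22/7) = -27540/343, f(24/7) = -35530/343, f(26/7) = -44840/343, f(4) = -162.
T_7 = (Δt/2)·[f(t_0) + 2f(t_1) + ... + 2f(t_{6}) + f(t_7)].
Sum ≈ -154.571.

-154.571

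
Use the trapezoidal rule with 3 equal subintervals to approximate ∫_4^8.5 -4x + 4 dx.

-94.5

Δx = (8.5 − 4)/3 = 1.5.
f(4) = -12, f(5.5) = -18, f(7) = -24, f(8.5) = -30.
T_3 = (Δx/2)·[f(x_0) + 2f(x_1) + 2f(x_2) + f(x_3)].
Sum = -94.5.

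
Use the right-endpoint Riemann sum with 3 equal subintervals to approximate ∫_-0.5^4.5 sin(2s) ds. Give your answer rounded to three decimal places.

Δs = (4.5 − (-0.5))/3 = 5/3.
Right endpoints: 7/6, 17/6, 4.5.
f(7/6) ≈ 0.723, f(17/6) ≈ -0.578, f(4.5) ≈ 0.412.
Sum = Δs · [f(7/6) + f(17/6) + f(4.5)].
Sum ≈ 0.928.

0.928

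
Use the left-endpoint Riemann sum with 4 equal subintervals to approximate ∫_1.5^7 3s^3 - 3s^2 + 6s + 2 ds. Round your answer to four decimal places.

1042.9268

Δs = (7 − 1.5)/4 = 1.375.
Left endpoints: 1.5, 2.875, 4.25, 5.625.
f(1.5) = 14.375, f(2.875) = 33661/512, f(4.25) = 203.609375, f(5.625) = 243079/512.
Sum = Δs · [f(1.5) + f(2.875) + f(4.25) + f(5.625)].
Sum ≈ 1042.9268.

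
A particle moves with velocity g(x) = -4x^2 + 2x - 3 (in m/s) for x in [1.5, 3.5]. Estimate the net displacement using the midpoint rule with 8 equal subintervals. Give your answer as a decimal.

Δx = (3.5 − 1.5)/8 = 0.25.
Midpoints: 1.625, 1.875, 2.125, 2.375, 2.625, 2.875, 3.125, 3.375.
g(1.625) = -10.3125, g(1.875) = -13.3125, g(2.125) = -16.8125, g(2.375) = -20.8125, g(2.625) = -25.3125, g(2.875) = -30.3125, g(3.125) = -35.8125, g(3.375) = -41.8125.
Sum = Δx · [g(1.625) + g(1.875) + g(2.125) + ...].
Sum = -48.625.

-48.625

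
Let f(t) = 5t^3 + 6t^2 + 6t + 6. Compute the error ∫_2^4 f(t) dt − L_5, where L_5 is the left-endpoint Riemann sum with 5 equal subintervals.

Exact integral: ∫_2^4 f(t) dt = 460.
L_5 = 389.92.
Error = 460 − 389.92 = 70.08.

70.08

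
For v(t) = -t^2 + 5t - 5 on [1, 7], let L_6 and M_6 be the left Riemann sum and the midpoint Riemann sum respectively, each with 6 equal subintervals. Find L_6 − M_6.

L_6 = -16.
M_6 = -23.5.
L_6 − M_6 = 7.5.

7.5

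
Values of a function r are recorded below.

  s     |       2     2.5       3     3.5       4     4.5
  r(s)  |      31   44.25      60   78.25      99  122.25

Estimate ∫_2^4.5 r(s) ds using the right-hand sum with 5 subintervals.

Δs = 0.5.
Sum = 0.5·[44.25 + 60 + 78.25 + 99 + 122.25] = 201.875.

201.875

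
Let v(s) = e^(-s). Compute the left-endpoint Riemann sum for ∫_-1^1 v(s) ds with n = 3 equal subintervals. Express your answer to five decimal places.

Δs = (1 − (-1))/3 = 2/3.
Left endpoints: -1, -1/3, 1/3.
v(-1) ≈ 2.71828, v(-1/3) ≈ 1.39561, v(1/3) ≈ 0.71653.
Sum = Δs · [v(-1) + v(-1/3) + v(1/3)].
Sum ≈ 3.22028.

3.22028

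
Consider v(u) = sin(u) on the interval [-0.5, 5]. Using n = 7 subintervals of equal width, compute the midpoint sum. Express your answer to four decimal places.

Δu = (5 − (-0.5))/7 = 11/14.
Midpoints: -3/28, 19/28, 41/28, 2.25, 85/28, 107/28, 129/28.
v(-3/28) ≈ -0.1069, v(19/28) ≈ 0.6277, v(41/28) ≈ 0.9943, v(2.25) ≈ 0.7781, v(85/28) ≈ 0.1057, v(107/28) ≈ -0.6287, v(129/28) ≈ -0.9945.
Sum = Δu · [v(-3/28) + v(19/28) + v(41/28) + ...].
Sum ≈ 0.6095.

0.6095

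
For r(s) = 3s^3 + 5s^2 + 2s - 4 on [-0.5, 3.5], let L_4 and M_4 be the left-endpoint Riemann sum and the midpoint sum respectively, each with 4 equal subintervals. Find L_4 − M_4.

-80

L_4 = 94.
M_4 = 174.
L_4 − M_4 = -80.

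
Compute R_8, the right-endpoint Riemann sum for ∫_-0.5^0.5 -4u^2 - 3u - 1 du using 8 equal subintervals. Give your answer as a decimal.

-1.53125

Δu = (0.5 − (-0.5))/8 = 0.125.
Right endpoints: -0.375, -0.25, -0.125, 0, 0.125, 0.25, 0.375, 0.5.
f(-0.375) = -0.4375, f(-0.25) = -0.5, f(-0.125) = -0.6875, f(0) = -1, f(0.125) = -1.4375, f(0.25) = -2, f(0.375) = -2.6875, f(0.5) = -3.5.
Sum = Δu · [f(-0.375) + f(-0.25) + f(-0.125) + ...].
Sum = -1.53125.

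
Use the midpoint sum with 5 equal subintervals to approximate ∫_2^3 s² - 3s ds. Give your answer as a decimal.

-1.17

Δs = (3 − 2)/5 = 0.2.
Midpoints: 2.1, 2.3, 2.5, 2.7, 2.9.
f(2.1) = -1.89, f(2.3) = -1.61, f(2.5) = -1.25, f(2.7) = -0.81, f(2.9) = -0.29.
Sum = Δs · [f(2.1) + f(2.3) + f(2.5) + f(2.7) + f(2.9)].
Sum = -1.17.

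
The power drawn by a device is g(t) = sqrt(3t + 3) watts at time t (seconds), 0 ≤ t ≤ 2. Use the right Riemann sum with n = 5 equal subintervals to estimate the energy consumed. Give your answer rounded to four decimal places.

Δt = (2 − 0)/5 = 0.4.
Right endpoints: 0.4, 0.8, 1.2, 1.6, 2.
g(0.4) ≈ 2.0494, g(0.8) ≈ 2.3238, g(1.2) ≈ 2.5690, g(1.6) ≈ 2.7928, g(2) ≈ 3.0000.
Sum = Δt · [g(0.4) + g(0.8) + g(1.2) + g(1.6) + g(2)].
Sum ≈ 5.0940.

5.0940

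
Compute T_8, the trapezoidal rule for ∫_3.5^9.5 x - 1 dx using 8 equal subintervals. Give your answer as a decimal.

33

Δx = (9.5 − 3.5)/8 = 0.75.
f(3.5) = 2.5, f(4.25) = 3.25, f(5) = 4, f(5.75) = 4.75, f(6.5) = 5.5, f(7.25) = 6.25, f(8) = 7, f(8.75) = 7.75, f(9.5) = 8.5.
T_8 = (Δx/2)·[f(x_0) + 2f(x_1) + ... + 2f(x_{7}) + f(x_8)].
Sum = 33.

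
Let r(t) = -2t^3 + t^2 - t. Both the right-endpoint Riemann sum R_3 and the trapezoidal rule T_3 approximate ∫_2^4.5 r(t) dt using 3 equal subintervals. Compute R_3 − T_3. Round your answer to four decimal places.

-63.5417

R_3 ≈ -246.342593.
T_3 ≈ -182.800926.
R_3 − T_3 ≈ -63.5417.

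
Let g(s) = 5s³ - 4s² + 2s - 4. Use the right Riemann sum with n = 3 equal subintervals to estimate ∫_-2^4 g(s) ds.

Δs = (4 − (-2))/3 = 2.
Right endpoints: 0, 2, 4.
g(0) = -4, g(2) = 24, g(4) = 260.
Sum = Δs · [g(0) + g(2) + g(4)].
Sum = 560.

560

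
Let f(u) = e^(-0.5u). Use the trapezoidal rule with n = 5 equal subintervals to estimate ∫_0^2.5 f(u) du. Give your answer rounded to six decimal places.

1.434415

Δu = (2.5 − 0)/5 = 0.5.
f(0) ≈ 1.000000, f(0.5) ≈ 0.778801, f(1) ≈ 0.606531, f(1.5) ≈ 0.472367, f(2) ≈ 0.367879, f(2.5) ≈ 0.286505.
T_5 = (Δu/2)·[f(u_0) + 2f(u_1) + ... + 2f(u_{4}) + f(u_5)].
Sum ≈ 1.434415.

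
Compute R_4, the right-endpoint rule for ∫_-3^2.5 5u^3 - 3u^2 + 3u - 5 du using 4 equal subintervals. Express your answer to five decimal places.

Δu = (2.5 − (-3))/4 = 1.375.
Right endpoints: -1.625, -0.25, 1.125, 2.5.
f(-1.625) = -20097/512, f(-0.25) = -6.015625, f(1.125) = 869/512, f(2.5) = 61.875.
Sum = Δu · [f(-1.625) + f(-0.25) + f(1.125) + f(2.5)].
Sum ≈ 25.16895.

25.16895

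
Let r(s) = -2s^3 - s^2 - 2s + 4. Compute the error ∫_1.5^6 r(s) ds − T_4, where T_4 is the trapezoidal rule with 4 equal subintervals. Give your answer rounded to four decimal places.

Exact integral: ∫_1.5^6 r(s) ds = -732.09375.
T_4 ≈ -754.400391.
Error ≈ -732.09375 − (-754.400391) ≈ 22.3066.

22.3066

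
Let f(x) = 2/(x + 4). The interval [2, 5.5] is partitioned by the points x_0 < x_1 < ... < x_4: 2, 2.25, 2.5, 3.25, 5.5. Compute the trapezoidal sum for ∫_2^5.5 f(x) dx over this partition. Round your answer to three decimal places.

0.926

Subinterval widths: 0.25, 0.25, 0.75, 2.25.
f(2) = 1/3, f(2.25) = 0.32, f(2.5) = 4/13, f(3.25) = 8/29, f(5.5) = 4/19.
On each subinterval the trapezoid contributes (Δx_i/2)·[f(x_{i-1}) + f(x_i)].
Sum ≈ 0.926.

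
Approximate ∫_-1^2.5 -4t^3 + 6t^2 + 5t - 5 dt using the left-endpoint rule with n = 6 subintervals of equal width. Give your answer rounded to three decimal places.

Δt = (2.5 − (-1))/6 = 7/12.
Left endpoints: -1, -5/12, 1/6, 0.75, 4/3, 23/12.
f(-1) = 0, f(-5/12) = -2485/432, f(1/6) = -217/54, f(0.75) = 0.4375, f(4/3) = 77/27, f(23/12) = -665/432.
Sum = Δt · [f(-1) + f(-5/12) + f(1/6) + ...].
Sum ≈ -4.679.

-4.679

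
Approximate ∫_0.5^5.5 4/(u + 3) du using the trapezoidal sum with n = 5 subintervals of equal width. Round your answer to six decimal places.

Δu = (5.5 − 0.5)/5 = 1.
f(0.5) = 8/7, f(1.5) = 8/9, f(2.5) = 8/11, f(3.5) = 8/13, f(4.5) = 8/15, f(5.5) = 8/17.
T_5 = (Δu/2)·[f(u_0) + 2f(u_1) + ... + 2f(u_{4}) + f(u_5)].
Sum ≈ 3.571602.

3.571602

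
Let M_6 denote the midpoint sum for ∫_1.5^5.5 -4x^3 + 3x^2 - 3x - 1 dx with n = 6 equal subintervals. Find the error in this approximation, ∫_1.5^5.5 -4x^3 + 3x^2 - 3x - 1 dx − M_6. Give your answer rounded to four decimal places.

-5.7778

Exact integral: ∫_1.5^5.5 f(x) dx = -793.
M_6 ≈ -787.222222.
Error ≈ -793 − (-787.222222) ≈ -5.7778.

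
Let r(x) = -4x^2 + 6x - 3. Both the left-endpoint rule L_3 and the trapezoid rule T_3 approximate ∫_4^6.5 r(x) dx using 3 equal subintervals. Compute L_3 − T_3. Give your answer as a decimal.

37.5

L_3 ≈ -173.24074.
T_3 ≈ -210.74074.
L_3 − T_3 = 37.5.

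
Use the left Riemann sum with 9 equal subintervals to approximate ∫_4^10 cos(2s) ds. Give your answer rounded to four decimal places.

Δs = (10 − 4)/9 = 2/3.
Left endpoints: 4, 14/3, 16/3, 6, 20/3, 22/3, 8, 26/3, 28/3.
f(4) ≈ -0.1455, f(14/3) ≈ -0.9958, f(16/3) ≈ -0.3230, f(6) ≈ 0.8439, f(20/3) ≈ 0.7200, f(22/3) ≈ -0.5051, f(8) ≈ -0.9577, f(26/3) ≈ 0.0545, f(28/3) ≈ 0.9833.
Sum = Δs · [f(4) + f(14/3) + f(16/3) + ...].
Sum ≈ -0.2169.

-0.2169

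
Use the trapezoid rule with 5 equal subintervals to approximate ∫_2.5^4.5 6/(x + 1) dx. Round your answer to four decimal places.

Δx = (4.5 − 2.5)/5 = 0.4.
f(2.5) = 12/7, f(2.9) = 20/13, f(3.3) = 60/43, f(3.7) = 60/47, f(4.1) = 20/17, f(4.5) = 12/11.
T_5 = (Δx/2)·[f(x_0) + 2f(x_1) + ... + 2f(x_{4}) + f(x_5)].
Sum ≈ 2.7158.

2.7158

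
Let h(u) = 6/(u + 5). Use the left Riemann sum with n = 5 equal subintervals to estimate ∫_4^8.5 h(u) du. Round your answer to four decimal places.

2.5356

Δu = (8.5 − 4)/5 = 0.9.
Left endpoints: 4, 4.9, 5.8, 6.7, 7.6.
h(4) = 2/3, h(4.9) = 20/33, h(5.8) = 5/9, h(6.7) = 20/39, h(7.6) = 10/21.
Sum = Δu · [h(4) + h(4.9) + h(5.8) + h(6.7) + h(7.6)].
Sum ≈ 2.5356.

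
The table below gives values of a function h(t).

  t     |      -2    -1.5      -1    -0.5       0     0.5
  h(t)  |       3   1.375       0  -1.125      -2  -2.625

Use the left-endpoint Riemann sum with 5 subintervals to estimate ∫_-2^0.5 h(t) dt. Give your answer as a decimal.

Δt = 0.5.
Sum = 0.5·[3 + 1.375 + 0 + (-1.125) + (-2)] = 0.625.

0.625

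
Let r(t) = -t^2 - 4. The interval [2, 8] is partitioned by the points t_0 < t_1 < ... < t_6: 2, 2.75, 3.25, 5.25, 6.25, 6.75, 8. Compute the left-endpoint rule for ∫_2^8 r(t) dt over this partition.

Subinterval widths: 0.75, 0.5, 2, 1, 0.5, 1.25.
Left endpoints: 2, 2.75, 3.25, 5.25, 6.25, 6.75.
r(2) = -8, r(2.75) = -11.5625, r(3.25) = -14.5625, r(5.25) = -31.5625, r(6.25) = -43.0625, r(6.75) = -49.5625.
Sum = Σ Δt_i · r(t_i).
Sum = -155.953125.

-155.953125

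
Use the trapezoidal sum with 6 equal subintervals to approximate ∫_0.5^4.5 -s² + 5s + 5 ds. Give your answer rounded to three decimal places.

39.370

Δs = (4.5 − 0.5)/6 = 2/3.
f(0.5) = 7.25, f(7/6) = 341/36, f(11/6) = 389/36, f(2.5) = 11.25, f(19/6) = 389/36, f(23/6) = 341/36, f(4.5) = 7.25.
T_6 = (Δs/2)·[f(s_0) + 2f(s_1) + ... + 2f(s_{5}) + f(s_6)].
Sum ≈ 39.370.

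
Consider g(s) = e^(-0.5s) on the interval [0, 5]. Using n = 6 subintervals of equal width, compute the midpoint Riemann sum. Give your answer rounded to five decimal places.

1.82262

Δs = (5 − 0)/6 = 5/6.
Midpoints: 5/12, 1.25, 25/12, 35/12, 3.75, 55/12.
g(5/12) ≈ 0.81194, g(1.25) ≈ 0.53526, g(25/12) ≈ 0.35287, g(35/12) ≈ 0.23262, g(3.75) ≈ 0.15335, g(55/12) ≈ 0.10110.
Sum = Δs · [g(5/12) + g(1.25) + g(25/12) + ...].
Sum ≈ 1.82262.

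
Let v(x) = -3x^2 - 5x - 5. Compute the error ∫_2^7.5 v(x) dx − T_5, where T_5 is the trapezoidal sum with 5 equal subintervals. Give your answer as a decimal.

3.3275

Exact integral: ∫_2^7.5 v(x) dx = -572.
T_5 = -575.3275.
Error = -572 − (-575.3275) = 3.3275.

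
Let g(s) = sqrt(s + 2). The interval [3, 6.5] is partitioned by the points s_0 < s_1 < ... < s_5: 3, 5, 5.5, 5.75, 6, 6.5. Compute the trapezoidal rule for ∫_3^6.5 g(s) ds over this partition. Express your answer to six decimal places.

9.055737

Subinterval widths: 2, 0.5, 0.25, 0.25, 0.5.
g(3) ≈ 2.236068, g(5) ≈ 2.645751, g(5.5) ≈ 2.738613, g(5.75) ≈ 2.783882, g(6) ≈ 2.828427, g(6.5) ≈ 2.915476.
On each subinterval the trapezoid contributes (Δs_i/2)·[g(s_{i-1}) + g(s_i)].
Sum ≈ 9.055737.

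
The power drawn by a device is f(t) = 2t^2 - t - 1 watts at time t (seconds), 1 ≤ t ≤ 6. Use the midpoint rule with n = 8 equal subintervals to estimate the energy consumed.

120.5078125

Δt = (6 − 1)/8 = 0.625.
Midpoints: 1.3125, 1.9375, 2.5625, 3.1875, 3.8125, 4.4375, 5.0625, 5.6875.
f(1.3125) = 1.1328125, f(1.9375) = 4.5703125, f(2.5625) = 9.5703125, f(3.1875) = 16.1328125, f(3.8125) = 24.2578125, f(4.4375) = 33.9453125, f(5.0625) = 45.1953125, f(5.6875) = 58.0078125.
Sum = Δt · [f(1.3125) + f(1.9375) + f(2.5625) + ...].
Sum = 120.5078125.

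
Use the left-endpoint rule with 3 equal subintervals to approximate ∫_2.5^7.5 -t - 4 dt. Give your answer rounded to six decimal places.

-40.833333

Δt = (7.5 − 2.5)/3 = 5/3.
Left endpoints: 2.5, 25/6, 35/6.
f(2.5) = -6.5, f(25/6) = -49/6, f(35/6) = -59/6.
Sum = Δt · [f(2.5) + f(25/6) + f(35/6)].
Sum ≈ -40.833333.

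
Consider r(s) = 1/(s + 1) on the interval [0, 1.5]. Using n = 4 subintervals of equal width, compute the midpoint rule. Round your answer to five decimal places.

Δs = (1.5 − 0)/4 = 0.375.
Midpoints: 0.1875, 0.5625, 0.9375, 1.3125.
r(0.1875) = 16/19, r(0.5625) = 0.64, r(0.9375) = 16/31, r(1.3125) = 16/37.
Sum = Δs · [r(0.1875) + r(0.5625) + r(0.9375) + r(1.3125)].
Sum ≈ 0.91150.

0.91150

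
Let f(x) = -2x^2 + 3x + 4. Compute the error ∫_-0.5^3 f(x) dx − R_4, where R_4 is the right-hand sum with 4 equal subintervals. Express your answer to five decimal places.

3.95573

Exact integral: ∫_-0.5^3 f(x) dx ≈ 9.0416667.
R_4 = 5.0859375.
Error ≈ 9.0416667 − 5.0859375 ≈ 3.95573.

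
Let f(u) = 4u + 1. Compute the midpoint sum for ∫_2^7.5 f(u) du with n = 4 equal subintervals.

110

Δu = (7.5 − 2)/4 = 1.375.
Midpoints: 2.6875, 4.0625, 5.4375, 6.8125.
f(2.6875) = 11.75, f(4.0625) = 17.25, f(5.4375) = 22.75, f(6.8125) = 28.25.
Sum = Δu · [f(2.6875) + f(4.0625) + f(5.4375) + f(6.8125)].
Sum = 110.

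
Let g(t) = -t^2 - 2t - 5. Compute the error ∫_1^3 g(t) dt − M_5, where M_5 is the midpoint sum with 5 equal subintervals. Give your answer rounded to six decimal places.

-0.026667

Exact integral: ∫_1^3 g(t) dt ≈ -26.66666667.
M_5 = -26.64.
Error ≈ -26.66666667 − (-26.64) ≈ -0.026667.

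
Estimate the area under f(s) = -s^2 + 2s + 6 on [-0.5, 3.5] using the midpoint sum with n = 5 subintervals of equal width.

Δs = (3.5 − (-0.5))/5 = 0.8.
Midpoints: -0.1, 0.7, 1.5, 2.3, 3.1.
f(-0.1) = 5.79, f(0.7) = 6.91, f(1.5) = 6.75, f(2.3) = 5.31, f(3.1) = 2.59.
Sum = Δs · [f(-0.1) + f(0.7) + f(1.5) + f(2.3) + f(3.1)].
Sum = 21.88.

21.88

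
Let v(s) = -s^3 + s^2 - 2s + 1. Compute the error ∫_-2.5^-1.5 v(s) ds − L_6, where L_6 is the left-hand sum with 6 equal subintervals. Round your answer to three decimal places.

Exact integral: ∫_-2.5^-1.5 v(s) ds ≈ 17.58333.
L_6 ≈ 19.13657.
Error ≈ 17.58333 − 19.13657 ≈ -1.553.

-1.553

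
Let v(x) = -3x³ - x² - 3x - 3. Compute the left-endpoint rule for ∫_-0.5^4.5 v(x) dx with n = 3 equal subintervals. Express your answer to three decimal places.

-169.606

Δx = (4.5 − (-0.5))/3 = 5/3.
Left endpoints: -0.5, 7/6, 17/6.
v(-0.5) = -1.375, v(7/6) = -12.625, v(17/6) = -6319/72.
Sum = Δx · [v(-0.5) + v(7/6) + v(17/6)].
Sum ≈ -169.606.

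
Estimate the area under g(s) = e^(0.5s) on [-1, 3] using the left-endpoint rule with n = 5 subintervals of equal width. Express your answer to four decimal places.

6.3033

Δs = (3 − (-1))/5 = 0.8.
Left endpoints: -1, -0.2, 0.6, 1.4, 2.2.
g(-1) ≈ 0.6065, g(-0.2) ≈ 0.9048, g(0.6) ≈ 1.3499, g(1.4) ≈ 2.0138, g(2.2) ≈ 3.0042.
Sum = Δs · [g(-1) + g(-0.2) + g(0.6) + g(1.4) + g(2.2)].
Sum ≈ 6.3033.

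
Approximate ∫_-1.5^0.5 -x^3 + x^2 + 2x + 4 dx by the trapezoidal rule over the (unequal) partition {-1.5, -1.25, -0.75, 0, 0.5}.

8.66796875

Subinterval widths: 0.25, 0.5, 0.75, 0.5.
f(-1.5) = 6.625, f(-1.25) = 5.015625, f(-0.75) = 3.484375, f(0) = 4, f(0.5) = 5.125.
On each subinterval the trapezoid contributes (Δx_i/2)·[f(x_{i-1}) + f(x_i)].
Sum = 8.66796875.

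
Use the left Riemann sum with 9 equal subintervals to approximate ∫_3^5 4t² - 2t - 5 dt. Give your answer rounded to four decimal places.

Δt = (5 − 3)/9 = 2/9.
Left endpoints: 3, 29/9, 31/9, 11/3, 35/9, 37/9, 13/3, 41/9, 43/9.
f(3) = 25, f(29/9) = 2437/81, f(31/9) = 2881/81, f(11/3) = 373/9, f(35/9) = 3865/81, f(37/9) = 4405/81, f(13/3) = 553/9, f(41/9) = 5581/81, f(43/9) = 6217/81.
Sum = Δt · [f(3) + f(29/9) + f(31/9) + ...].
Sum ≈ 98.0658.

98.0658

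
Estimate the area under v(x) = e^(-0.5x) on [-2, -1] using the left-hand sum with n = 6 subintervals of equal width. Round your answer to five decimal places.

Δx = (-1 − (-2))/6 = 1/6.
Left endpoints: -2, -11/6, -5/3, -1.5, -4/3, -7/6.
v(-2) ≈ 2.71828, v(-11/6) ≈ 2.50094, v(-5/3) ≈ 2.30098, v(-1.5) ≈ 2.11700, v(-4/3) ≈ 1.94773, v(-7/6) ≈ 1.79200.
Sum = Δx · [v(-2) + v(-11/6) + v(-5/3) + ...].
Sum ≈ 2.22949.

2.22949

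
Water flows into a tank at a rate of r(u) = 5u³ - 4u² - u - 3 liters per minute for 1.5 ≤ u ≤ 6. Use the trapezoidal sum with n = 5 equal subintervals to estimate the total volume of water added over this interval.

1331.53875

Δu = (6 − 1.5)/5 = 0.9.
r(1.5) = 3.375, r(2.4) = 40.68, r(3.3) = 129.825, r(4.2) = 292.68, r(5.1) = 551.115, r(6) = 927.
T_5 = (Δu/2)·[r(u_0) + 2r(u_1) + ... + 2r(u_{4}) + r(u_5)].
Sum = 1331.53875.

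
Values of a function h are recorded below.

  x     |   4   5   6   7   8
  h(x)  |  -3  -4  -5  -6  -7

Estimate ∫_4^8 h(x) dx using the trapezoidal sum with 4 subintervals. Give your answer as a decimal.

-20

Δx = 1.
T_4 = (1/2)·[(-3) + 2·(-4) + 2·(-5) + 2·(-6) + (-7)] = -20.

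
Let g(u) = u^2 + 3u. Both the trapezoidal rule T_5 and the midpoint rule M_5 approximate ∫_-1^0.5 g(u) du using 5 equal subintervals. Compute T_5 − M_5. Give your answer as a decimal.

T_5 = -0.7275.
M_5 = -0.76125.
T_5 − M_5 = 0.03375.

0.03375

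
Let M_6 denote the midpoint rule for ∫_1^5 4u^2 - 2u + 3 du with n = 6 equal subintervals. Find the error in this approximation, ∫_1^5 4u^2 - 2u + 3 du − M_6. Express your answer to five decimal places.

Exact integral: ∫_1^5 f(u) du ≈ 153.3333333.
M_6 ≈ 152.7407407.
Error ≈ 153.3333333 − 152.7407407 ≈ 0.59259.

0.59259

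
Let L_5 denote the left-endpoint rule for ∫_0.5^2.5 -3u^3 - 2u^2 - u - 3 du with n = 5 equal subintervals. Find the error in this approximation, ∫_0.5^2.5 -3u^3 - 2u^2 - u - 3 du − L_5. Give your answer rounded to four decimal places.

-11.2733

Exact integral: ∫_0.5^2.5 f(u) du ≈ -48.583333.
L_5 = -37.31.
Error ≈ -48.583333 − (-37.31) ≈ -11.2733.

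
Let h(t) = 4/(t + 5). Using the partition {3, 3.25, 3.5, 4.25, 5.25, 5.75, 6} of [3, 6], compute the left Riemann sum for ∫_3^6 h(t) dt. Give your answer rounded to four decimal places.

1.3197

Subinterval widths: 0.25, 0.25, 0.75, 1, 0.5, 0.25.
Left endpoints: 3, 3.25, 3.5, 4.25, 5.25, 5.75.
h(3) = 0.5, h(3.25) = 16/33, h(3.5) = 8/17, h(4.25) = 16/37, h(5.25) = 16/41, h(5.75) = 16/43.
Sum = Σ Δt_i · h(t_i).
Sum ≈ 1.3197.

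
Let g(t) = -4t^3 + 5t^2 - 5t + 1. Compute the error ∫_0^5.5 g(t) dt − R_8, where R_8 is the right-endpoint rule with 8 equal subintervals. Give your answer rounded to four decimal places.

198.3581

Exact integral: ∫_0^5.5 g(t) dt ≈ -707.895833.
R_8 = -906.25390625.
Error ≈ -707.895833 − (-906.25390625) ≈ 198.3581.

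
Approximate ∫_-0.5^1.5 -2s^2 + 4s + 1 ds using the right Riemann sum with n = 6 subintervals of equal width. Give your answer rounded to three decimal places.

Δs = (1.5 − (-0.5))/6 = 1/3.
Right endpoints: -1/6, 1/6, 0.5, 5/6, 7/6, 1.5.
f(-1/6) = 5/18, f(1/6) = 29/18, f(0.5) = 2.5, f(5/6) = 53/18, f(7/6) = 53/18, f(1.5) = 2.5.
Sum = Δs · [f(-1/6) + f(1/6) + f(0.5) + ...].
Sum ≈ 4.259.

4.259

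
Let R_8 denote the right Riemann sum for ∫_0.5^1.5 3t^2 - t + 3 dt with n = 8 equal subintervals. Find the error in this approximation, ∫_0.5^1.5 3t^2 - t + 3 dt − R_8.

Exact integral: ∫_0.5^1.5 f(t) dt = 5.25.
R_8 = 5.5703125.
Error = 5.25 − 5.5703125 = -0.3203125.

-0.3203125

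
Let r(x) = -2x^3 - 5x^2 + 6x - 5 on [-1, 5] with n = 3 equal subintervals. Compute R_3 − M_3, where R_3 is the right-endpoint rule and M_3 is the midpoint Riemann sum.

R_3 = -884.
M_3 = -446.
R_3 − M_3 = -438.

-438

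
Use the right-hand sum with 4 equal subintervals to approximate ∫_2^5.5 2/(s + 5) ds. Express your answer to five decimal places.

0.77071

Δs = (5.5 − 2)/4 = 0.875.
Right endpoints: 2.875, 3.75, 4.625, 5.5.
f(2.875) = 16/63, f(3.75) = 8/35, f(4.625) = 16/77, f(5.5) = 4/21.
Sum = Δs · [f(2.875) + f(3.75) + f(4.625) + f(5.5)].
Sum ≈ 0.77071.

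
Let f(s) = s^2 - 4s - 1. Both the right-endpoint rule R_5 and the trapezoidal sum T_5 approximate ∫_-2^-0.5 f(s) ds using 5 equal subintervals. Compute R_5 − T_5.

R_5 = 7.185.
T_5 = 8.6475.
R_5 − T_5 = -1.4625.

-1.4625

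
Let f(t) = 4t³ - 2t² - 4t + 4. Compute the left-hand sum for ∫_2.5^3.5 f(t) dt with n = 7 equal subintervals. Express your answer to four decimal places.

Δt = (3.5 − 2.5)/7 = 1/7.
Left endpoints: 2.5, 37/14, 39/14, 41/14, 43/14, 45/14, 47/14.
f(2.5) = 44, f(37/14) = 18281/343, f(39/14) = 21886/343, f(41/14) = 25931/343, f(43/14) = 30440/343, f(45/14) = 35437/343, f(47/14) = 40946/343.
Sum = Δt · [f(2.5) + f(37/14) + f(39/14) + ...].
Sum ≈ 78.3061.

78.3061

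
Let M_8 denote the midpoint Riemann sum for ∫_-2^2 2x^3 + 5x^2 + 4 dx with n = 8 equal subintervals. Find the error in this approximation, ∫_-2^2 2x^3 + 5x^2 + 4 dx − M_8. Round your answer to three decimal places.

Exact integral: ∫_-2^2 f(x) dx ≈ 42.66667.
M_8 = 42.25.
Error ≈ 42.66667 − 42.25 ≈ 0.417.

0.417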